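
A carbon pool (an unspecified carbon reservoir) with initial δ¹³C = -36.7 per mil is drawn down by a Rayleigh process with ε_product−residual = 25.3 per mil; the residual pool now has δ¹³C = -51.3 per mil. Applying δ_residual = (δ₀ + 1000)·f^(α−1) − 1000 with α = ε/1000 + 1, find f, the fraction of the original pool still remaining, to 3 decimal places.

α − 1 = ε/1000 = 0.0253
(δ_res + 1000)/(δ₀ + 1000) = (-51.3 + 1000)/(-36.7 + 1000) = 948.7/963.3 = 0.984844
f = 0.984844^(1/0.0253) = exp(ln(0.984844)/0.0253) = exp(-0.01527/0.0253)
f = exp(-0.6036) = 0.5468

0.547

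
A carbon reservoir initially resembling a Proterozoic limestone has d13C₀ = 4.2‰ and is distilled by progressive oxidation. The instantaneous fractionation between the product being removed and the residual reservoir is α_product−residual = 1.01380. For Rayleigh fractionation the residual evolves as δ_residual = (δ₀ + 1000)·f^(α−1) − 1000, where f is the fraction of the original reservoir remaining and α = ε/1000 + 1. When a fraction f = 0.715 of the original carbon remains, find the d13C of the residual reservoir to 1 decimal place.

-0.4‰

Rayleigh residual: δ_res = (δ₀ + 1000)·f^(α−1) − 1000
α − 1 = 0.01380
f^(α−1) = 0.715^(0.01380) = 0.995381
δ_res = (4.2 + 1000) × 0.995381 − 1000 = 999.562 − 1000 = -0.44‰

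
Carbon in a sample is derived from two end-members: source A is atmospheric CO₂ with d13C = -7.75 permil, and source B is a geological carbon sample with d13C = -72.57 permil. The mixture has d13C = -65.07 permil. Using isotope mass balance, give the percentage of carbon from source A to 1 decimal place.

δ_mix = f_A·δ_A + (1 − f_A)·δ_B  ⇒  f_A = (δ_mix − δ_B)/(δ_A − δ_B)
f_A = (-65.07 − (-72.57)) / (-7.75 − (-72.57))
f_A = 7.50 / 64.82 = 0.1157

11.6%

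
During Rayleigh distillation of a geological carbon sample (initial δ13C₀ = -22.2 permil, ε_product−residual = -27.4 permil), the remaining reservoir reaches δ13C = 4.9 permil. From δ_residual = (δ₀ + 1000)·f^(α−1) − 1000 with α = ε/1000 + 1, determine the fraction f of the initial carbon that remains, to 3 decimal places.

0.369

α − 1 = ε/1000 = -0.0274
(δ_res + 1000)/(δ₀ + 1000) = (4.9 + 1000)/(-22.2 + 1000) = 1004.9/977.8 = 1.027715
f = 1.027715^(1/-0.0274) = exp(ln(1.027715)/-0.0274) = exp(0.02734/-0.0274)
f = exp(-0.9977) = 0.3687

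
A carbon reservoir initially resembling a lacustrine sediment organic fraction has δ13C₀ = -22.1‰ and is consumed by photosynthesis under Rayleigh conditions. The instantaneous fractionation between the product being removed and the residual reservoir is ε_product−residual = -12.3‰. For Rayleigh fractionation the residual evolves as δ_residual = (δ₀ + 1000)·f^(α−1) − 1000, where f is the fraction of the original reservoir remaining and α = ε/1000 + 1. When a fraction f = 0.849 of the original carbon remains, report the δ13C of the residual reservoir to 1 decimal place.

Rayleigh residual: δ_res = (δ₀ + 1000)·f^(α−1) − 1000
α = ε/1000 + 1 = 0.98770, so α − 1 = -0.01230
f^(α−1) = 0.849^(-0.01230) = 1.002015
δ_res = (-22.1 + 1000) × 1.002015 − 1000 = 979.871 − 1000 = -20.13‰

-20.1‰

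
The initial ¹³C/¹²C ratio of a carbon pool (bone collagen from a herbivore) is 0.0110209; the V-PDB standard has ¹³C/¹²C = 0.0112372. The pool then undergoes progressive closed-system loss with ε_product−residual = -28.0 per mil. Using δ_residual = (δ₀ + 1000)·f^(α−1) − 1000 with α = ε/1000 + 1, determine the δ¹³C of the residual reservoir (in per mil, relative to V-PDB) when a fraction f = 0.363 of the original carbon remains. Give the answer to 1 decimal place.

9.0 per mil

δ₀ = (0.0110209/0.0112372 − 1)×1000 = (0.980751 − 1)×1000 = -19.249 per mil
α − 1 = ε/1000 = -0.0280
f^(α−1) = 0.363^(-0.0280) = 1.028780
δ_res = (-19.249 + 1000) × 1.028780 − 1000 = 1008.978 − 1000 = 8.98 per mil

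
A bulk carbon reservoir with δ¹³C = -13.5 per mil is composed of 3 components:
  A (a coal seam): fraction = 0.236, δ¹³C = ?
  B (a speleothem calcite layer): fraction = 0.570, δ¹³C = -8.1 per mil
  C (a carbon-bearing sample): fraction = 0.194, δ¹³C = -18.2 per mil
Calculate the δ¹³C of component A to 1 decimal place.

Isotope mass balance: δ_bulk = Σ fᵢ·δᵢ.
-13.5 = 0.236×δ_A + 0.570×(-8.1) + 0.194×(-18.2)
0.236·δ_A = -13.5 − (-8.148) = -5.352
δ_A = -5.352 / 0.236 = -22.68 per mil

-22.7 per mil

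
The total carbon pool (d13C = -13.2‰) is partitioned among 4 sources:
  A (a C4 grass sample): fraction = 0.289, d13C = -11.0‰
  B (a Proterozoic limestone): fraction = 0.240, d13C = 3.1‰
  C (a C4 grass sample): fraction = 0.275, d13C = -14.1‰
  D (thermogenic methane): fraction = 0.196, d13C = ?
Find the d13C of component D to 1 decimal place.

-35.1‰

Isotope mass balance: δ_bulk = Σ fᵢ·δᵢ.
-13.2 = 0.289×(-11.0) + 0.240×(3.1) + 0.275×(-14.1) + 0.196×δ_D
0.196·δ_D = -13.2 − (-6.312) = -6.887
δ_D = -6.887 / 0.196 = -35.14‰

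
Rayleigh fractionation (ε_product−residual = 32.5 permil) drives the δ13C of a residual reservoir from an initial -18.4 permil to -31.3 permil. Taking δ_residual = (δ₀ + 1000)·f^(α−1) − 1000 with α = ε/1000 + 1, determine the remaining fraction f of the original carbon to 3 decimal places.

0.666

α − 1 = ε/1000 = 0.0325
(δ_res + 1000)/(δ₀ + 1000) = (-31.3 + 1000)/(-18.4 + 1000) = 968.7/981.6 = 0.986858
f = 0.986858^(1/0.0325) = exp(ln(0.986858)/0.0325) = exp(-0.01323/0.0325)
f = exp(-0.4070) = 0.6656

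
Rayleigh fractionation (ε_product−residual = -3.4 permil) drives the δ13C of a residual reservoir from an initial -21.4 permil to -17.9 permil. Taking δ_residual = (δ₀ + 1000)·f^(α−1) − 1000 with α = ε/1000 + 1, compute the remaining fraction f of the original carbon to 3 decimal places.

0.350

α − 1 = ε/1000 = -0.0034
(δ_res + 1000)/(δ₀ + 1000) = (-17.9 + 1000)/(-21.4 + 1000) = 982.1/978.6 = 1.003577
f = 1.003577^(1/-0.0034) = exp(ln(1.003577)/-0.0034) = exp(0.00357/-0.0034)
f = exp(-1.0500) = 0.3499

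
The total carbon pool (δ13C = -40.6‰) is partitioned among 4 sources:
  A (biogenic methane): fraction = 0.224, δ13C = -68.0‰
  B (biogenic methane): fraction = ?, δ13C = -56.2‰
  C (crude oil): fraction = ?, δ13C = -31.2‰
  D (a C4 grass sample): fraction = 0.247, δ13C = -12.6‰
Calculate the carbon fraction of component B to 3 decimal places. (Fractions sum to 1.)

0.230

Let f_B and f_C be the unknown fractions; fractions sum to 1 so f_B + f_C = 0.529.
Mass balance: Σ fᵢ·δᵢ = δ_bulk ⇒ f_B·(-56.2) + f_C·(-31.2) = -40.6 − (-18.344) = -22.256
Substitute f_C = 0.529 − f_B:
f_B·(-56.2 − -31.2) = -22.256 − 0.529×(-31.2) = -5.751
f_B = -5.751 / -25.0 = 0.2300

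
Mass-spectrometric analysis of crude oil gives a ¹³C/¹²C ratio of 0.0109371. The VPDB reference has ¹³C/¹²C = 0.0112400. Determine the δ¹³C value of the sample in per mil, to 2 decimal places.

δ¹³C = (R_sample / R_standard − 1) × 1000
R_sample / R_standard = 0.0109371 / 0.0112400 = 0.973052
δ¹³C = (0.973052 − 1) × 1000 = -26.948 per mil

-26.95 per mil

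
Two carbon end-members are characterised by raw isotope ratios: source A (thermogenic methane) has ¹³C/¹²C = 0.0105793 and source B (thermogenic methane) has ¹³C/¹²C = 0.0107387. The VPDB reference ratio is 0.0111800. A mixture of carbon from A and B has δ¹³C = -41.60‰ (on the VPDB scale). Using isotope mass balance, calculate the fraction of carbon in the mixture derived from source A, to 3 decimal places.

0.149

δ_A = (0.0105793/0.0111800 − 1)×1000 = (0.946270 − 1)×1000 = -53.730‰
δ_B = (0.0107387/0.0111800 − 1)×1000 = (0.960528 − 1)×1000 = -39.472‰
f_A = (δ_mix − δ_B)/(δ_A − δ_B) = (-41.60 − (-39.472))/(-53.730 − (-39.472))
f_A = -2.128 / -14.258 = 0.1492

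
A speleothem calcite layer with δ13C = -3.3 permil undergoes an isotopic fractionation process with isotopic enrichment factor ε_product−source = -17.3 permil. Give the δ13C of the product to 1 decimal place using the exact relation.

To first order, δ_product ≈ δ_source + ε = -20.6 permil.
Exactly, δ_product = (δ_source + 1000)·(ε/1000 + 1) − 1000.
δ_product = (-3.3 + 1000) × (-17.3/1000 + 1) − 1000
δ_product = -20.54 permil

-20.5 permil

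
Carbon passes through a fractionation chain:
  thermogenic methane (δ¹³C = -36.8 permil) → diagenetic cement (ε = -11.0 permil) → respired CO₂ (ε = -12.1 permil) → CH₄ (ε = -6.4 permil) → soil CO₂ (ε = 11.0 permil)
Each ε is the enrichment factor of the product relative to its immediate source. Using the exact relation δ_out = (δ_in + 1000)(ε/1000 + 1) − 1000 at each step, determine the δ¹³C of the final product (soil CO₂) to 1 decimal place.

-54.7 permil

step 1: δ = (-36.80 + 1000)·(-11.0/1000 + 1) − 1000 = -47.40 permil
step 2: δ = (-47.40 + 1000)·(-12.1/1000 + 1) − 1000 = -58.92 permil
step 3: δ = (-58.92 + 1000)·(-6.4/1000 + 1) − 1000 = -64.94 permil
step 4: δ = (-64.94 + 1000)·(11.0/1000 + 1) − 1000 = -54.66 permil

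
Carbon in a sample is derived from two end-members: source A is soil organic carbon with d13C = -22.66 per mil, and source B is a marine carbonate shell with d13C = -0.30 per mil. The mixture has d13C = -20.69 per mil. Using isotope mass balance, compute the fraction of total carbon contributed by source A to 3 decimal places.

δ_mix = f_A·δ_A + (1 − f_A)·δ_B  ⇒  f_A = (δ_mix − δ_B)/(δ_A − δ_B)
f_A = (-20.69 − (-0.30)) / (-22.66 − (-0.30))
f_A = -20.39 / -22.36 = 0.9119

0.912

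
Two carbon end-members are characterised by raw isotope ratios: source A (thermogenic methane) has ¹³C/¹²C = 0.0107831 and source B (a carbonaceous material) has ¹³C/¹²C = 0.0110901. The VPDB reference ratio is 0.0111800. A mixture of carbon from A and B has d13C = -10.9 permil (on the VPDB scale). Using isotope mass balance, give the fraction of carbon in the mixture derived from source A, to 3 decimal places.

0.104

δ_A = (0.0107831/0.0111800 − 1)×1000 = (0.964499 − 1)×1000 = -35.501 permil
δ_B = (0.0110901/0.0111800 − 1)×1000 = (0.991959 − 1)×1000 = -8.041 permil
f_A = (δ_mix − δ_B)/(δ_A − δ_B) = (-10.9 − (-8.041))/(-35.501 − (-8.041))
f_A = -2.859 / -27.460 = 0.1041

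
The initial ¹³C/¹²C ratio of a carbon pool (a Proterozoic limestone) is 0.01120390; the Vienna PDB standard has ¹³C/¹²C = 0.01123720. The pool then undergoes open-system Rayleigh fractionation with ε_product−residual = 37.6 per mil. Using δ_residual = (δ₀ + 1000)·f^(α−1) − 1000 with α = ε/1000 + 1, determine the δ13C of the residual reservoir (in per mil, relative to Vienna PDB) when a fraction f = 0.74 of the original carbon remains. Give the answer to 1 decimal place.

δ₀ = (0.01120390/0.01123720 − 1)×1000 = (0.997037 − 1)×1000 = -2.963 per mil
α − 1 = ε/1000 = 0.0376
f^(α−1) = 0.74^(0.0376) = 0.988742
δ_res = (-2.963 + 1000) × 0.988742 − 1000 = 985.812 − 1000 = -14.19 per mil

-14.2 per mil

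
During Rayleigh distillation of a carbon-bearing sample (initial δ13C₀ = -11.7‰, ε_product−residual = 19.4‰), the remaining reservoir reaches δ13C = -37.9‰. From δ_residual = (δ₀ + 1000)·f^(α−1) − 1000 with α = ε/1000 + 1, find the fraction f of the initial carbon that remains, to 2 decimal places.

0.25

α − 1 = ε/1000 = 0.0194
(δ_res + 1000)/(δ₀ + 1000) = (-37.9 + 1000)/(-11.7 + 1000) = 962.1/988.3 = 0.973490
f = 0.973490^(1/0.0194) = exp(ln(0.973490)/0.0194) = exp(-0.02687/0.0194)
f = exp(-1.3849) = 0.2503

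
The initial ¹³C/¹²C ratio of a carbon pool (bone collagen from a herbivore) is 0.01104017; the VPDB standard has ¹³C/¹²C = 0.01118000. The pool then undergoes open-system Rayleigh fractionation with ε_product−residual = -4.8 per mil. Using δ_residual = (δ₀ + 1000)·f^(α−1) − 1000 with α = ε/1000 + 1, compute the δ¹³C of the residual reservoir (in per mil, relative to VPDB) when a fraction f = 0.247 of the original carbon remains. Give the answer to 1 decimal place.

δ₀ = (0.01104017/0.01118000 − 1)×1000 = (0.987493 − 1)×1000 = -12.507 per mil
α − 1 = ε/1000 = -0.0048
f^(α−1) = 0.247^(-0.0048) = 1.006735
δ_res = (-12.507 + 1000) × 1.006735 − 1000 = 994.143 − 1000 = -5.86 per mil

-5.9 per mil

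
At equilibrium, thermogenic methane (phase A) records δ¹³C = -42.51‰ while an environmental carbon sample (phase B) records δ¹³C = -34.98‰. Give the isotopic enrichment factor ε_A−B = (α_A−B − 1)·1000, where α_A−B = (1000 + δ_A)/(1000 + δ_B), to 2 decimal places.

-7.80‰

α_A−B = (1000 + -42.51) / (1000 + -34.98) = 957.49 / 965.02 = 0.992197
ε_A−B = (0.992197 − 1) × 1000 = -7.803‰
(The approximation ε ≈ δ_A − δ_B would give -7.53‰.)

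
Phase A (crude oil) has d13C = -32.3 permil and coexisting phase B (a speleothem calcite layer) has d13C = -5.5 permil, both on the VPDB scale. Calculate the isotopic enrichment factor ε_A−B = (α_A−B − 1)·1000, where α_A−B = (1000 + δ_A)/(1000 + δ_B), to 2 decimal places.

α_A−B = (1000 + -32.3) / (1000 + -5.5) = 967.7 / 994.5 = 0.973052
ε_A−B = (0.973052 − 1) × 1000 = -26.948 permil
(The approximation ε ≈ δ_A − δ_B would give -26.8 permil.)

-26.95 permil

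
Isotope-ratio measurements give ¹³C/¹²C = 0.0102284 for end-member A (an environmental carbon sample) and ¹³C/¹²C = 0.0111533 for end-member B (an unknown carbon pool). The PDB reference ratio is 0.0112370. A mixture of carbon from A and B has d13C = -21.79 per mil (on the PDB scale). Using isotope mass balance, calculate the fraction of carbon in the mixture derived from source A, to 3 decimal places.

0.174

δ_A = (0.0102284/0.0112370 − 1)×1000 = (0.910243 − 1)×1000 = -89.757 per mil
δ_B = (0.0111533/0.0112370 − 1)×1000 = (0.992551 − 1)×1000 = -7.449 per mil
f_A = (δ_mix − δ_B)/(δ_A − δ_B) = (-21.79 − (-7.449))/(-89.757 − (-7.449))
f_A = -14.341 / -82.308 = 0.1742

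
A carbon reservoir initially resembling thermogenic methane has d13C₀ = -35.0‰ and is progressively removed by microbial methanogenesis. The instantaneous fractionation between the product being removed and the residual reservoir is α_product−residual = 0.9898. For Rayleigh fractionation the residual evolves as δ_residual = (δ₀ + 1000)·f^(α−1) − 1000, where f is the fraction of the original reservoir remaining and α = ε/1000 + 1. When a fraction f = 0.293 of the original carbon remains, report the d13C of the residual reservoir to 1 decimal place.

Rayleigh residual: δ_res = (δ₀ + 1000)·f^(α−1) − 1000
α − 1 = -0.01020
f^(α−1) = 0.293^(-0.01020) = 1.012600
δ_res = (-35.0 + 1000) × 1.012600 − 1000 = 977.159 − 1000 = -22.84‰

-22.8‰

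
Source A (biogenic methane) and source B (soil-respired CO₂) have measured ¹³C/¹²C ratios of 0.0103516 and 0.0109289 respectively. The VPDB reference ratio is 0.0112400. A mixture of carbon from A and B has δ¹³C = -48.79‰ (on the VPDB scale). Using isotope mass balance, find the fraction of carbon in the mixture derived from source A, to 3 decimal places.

δ_A = (0.0103516/0.0112400 − 1)×1000 = (0.920961 − 1)×1000 = -79.039‰
δ_B = (0.0109289/0.0112400 − 1)×1000 = (0.972322 − 1)×1000 = -27.678‰
f_A = (δ_mix − δ_B)/(δ_A − δ_B) = (-48.79 − (-27.678))/(-79.039 − (-27.678))
f_A = -21.112 / -51.361 = 0.4111

0.411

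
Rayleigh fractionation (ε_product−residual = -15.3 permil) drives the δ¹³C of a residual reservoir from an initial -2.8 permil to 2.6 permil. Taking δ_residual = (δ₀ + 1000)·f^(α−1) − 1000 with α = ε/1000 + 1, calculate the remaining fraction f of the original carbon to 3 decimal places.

α − 1 = ε/1000 = -0.0153
(δ_res + 1000)/(δ₀ + 1000) = (2.6 + 1000)/(-2.8 + 1000) = 1002.6/997.2 = 1.005415
f = 1.005415^(1/-0.0153) = exp(ln(1.005415)/-0.0153) = exp(0.00540/-0.0153)
f = exp(-0.3530) = 0.7026

0.703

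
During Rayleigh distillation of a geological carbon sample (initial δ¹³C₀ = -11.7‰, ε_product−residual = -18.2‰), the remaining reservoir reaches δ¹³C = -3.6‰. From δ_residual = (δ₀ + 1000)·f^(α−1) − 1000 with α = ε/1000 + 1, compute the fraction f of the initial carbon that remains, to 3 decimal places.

0.639

α − 1 = ε/1000 = -0.0182
(δ_res + 1000)/(δ₀ + 1000) = (-3.6 + 1000)/(-11.7 + 1000) = 996.4/988.3 = 1.008196
f = 1.008196^(1/-0.0182) = exp(ln(1.008196)/-0.0182) = exp(0.00816/-0.0182)
f = exp(-0.4485) = 0.6386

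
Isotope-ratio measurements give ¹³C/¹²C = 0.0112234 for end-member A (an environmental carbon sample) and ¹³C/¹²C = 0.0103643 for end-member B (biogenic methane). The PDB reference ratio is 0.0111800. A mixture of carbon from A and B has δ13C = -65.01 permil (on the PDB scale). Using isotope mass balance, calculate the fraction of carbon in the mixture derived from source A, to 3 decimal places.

0.103

δ_A = (0.0112234/0.0111800 − 1)×1000 = (1.003882 − 1)×1000 = 3.882 permil
δ_B = (0.0103643/0.0111800 − 1)×1000 = (0.927039 − 1)×1000 = -72.961 permil
f_A = (δ_mix − δ_B)/(δ_A − δ_B) = (-65.01 − (-72.961))/(3.882 − (-72.961))
f_A = 7.951 / 76.843 = 0.1035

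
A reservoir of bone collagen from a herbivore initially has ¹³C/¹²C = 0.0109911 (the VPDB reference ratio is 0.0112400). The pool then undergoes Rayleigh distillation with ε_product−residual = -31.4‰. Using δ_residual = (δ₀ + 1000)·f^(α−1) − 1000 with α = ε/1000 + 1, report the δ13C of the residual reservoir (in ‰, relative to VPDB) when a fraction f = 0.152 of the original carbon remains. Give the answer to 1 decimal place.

37.4‰

δ₀ = (0.0109911/0.0112400 − 1)×1000 = (0.977856 − 1)×1000 = -22.144‰
α − 1 = ε/1000 = -0.0314
f^(α−1) = 0.152^(-0.0314) = 1.060938
δ_res = (-22.144 + 1000) × 1.060938 − 1000 = 1037.445 − 1000 = 37.44‰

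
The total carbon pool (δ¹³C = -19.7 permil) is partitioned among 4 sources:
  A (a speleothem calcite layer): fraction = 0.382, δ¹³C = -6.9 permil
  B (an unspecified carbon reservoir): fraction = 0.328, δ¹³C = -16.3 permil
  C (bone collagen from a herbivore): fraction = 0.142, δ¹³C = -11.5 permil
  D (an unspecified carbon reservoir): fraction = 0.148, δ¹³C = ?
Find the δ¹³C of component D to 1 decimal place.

-68.1 permil

Isotope mass balance: δ_bulk = Σ fᵢ·δᵢ.
-19.7 = 0.382×(-6.9) + 0.328×(-16.3) + 0.142×(-11.5) + 0.148×δ_D
0.148·δ_D = -19.7 − (-9.615) = -10.085
δ_D = -10.085 / 0.148 = -68.14 permil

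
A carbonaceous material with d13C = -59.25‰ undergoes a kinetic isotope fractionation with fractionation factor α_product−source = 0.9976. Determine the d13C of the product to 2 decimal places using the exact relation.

-61.51‰

δ_product = (δ_source + 1000)·α − 1000
δ_product = (-59.25 + 1000) × 0.9976 − 1000
δ_product = 938.492 − 1000 = -61.508‰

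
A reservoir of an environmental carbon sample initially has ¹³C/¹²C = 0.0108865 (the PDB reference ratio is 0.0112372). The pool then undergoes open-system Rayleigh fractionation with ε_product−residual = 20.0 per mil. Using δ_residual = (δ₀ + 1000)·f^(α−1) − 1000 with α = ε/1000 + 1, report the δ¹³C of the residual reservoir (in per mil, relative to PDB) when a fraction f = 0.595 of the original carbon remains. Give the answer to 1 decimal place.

δ₀ = (0.0108865/0.0112372 − 1)×1000 = (0.968791 − 1)×1000 = -31.209 per mil
α − 1 = ε/1000 = 0.0200
f^(α−1) = 0.595^(0.0200) = 0.989670
δ_res = (-31.209 + 1000) × 0.989670 − 1000 = 958.783 − 1000 = -41.22 per mil

-41.2 per mil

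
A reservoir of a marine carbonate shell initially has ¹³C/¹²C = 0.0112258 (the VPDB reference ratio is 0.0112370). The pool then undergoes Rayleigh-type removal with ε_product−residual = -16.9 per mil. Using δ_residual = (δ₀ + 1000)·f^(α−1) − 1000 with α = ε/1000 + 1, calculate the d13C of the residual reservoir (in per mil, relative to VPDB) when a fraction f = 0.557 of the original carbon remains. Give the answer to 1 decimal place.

δ₀ = (0.0112258/0.0112370 − 1)×1000 = (0.999003 − 1)×1000 = -0.997 per mil
α − 1 = ε/1000 = -0.0169
f^(α−1) = 0.557^(-0.0169) = 1.009939
δ_res = (-0.997 + 1000) × 1.009939 − 1000 = 1008.932 − 1000 = 8.93 per mil

8.9 per mil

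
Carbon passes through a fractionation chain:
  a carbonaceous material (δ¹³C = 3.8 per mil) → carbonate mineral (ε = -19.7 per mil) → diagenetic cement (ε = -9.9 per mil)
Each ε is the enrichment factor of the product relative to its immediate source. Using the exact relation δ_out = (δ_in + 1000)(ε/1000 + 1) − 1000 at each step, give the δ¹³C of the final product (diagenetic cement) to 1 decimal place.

step 1: δ = (3.80 + 1000)·(-19.7/1000 + 1) − 1000 = -15.97 per mil
step 2: δ = (-15.97 + 1000)·(-9.9/1000 + 1) − 1000 = -25.72 per mil

-25.7 per mil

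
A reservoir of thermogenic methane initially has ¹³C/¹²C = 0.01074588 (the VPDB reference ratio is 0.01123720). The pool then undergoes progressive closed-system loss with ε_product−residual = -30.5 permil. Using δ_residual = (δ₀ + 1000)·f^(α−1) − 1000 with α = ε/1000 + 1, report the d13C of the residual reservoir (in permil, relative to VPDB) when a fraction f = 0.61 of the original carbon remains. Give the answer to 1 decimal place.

δ₀ = (0.01074588/0.01123720 − 1)×1000 = (0.956277 − 1)×1000 = -43.723 permil
α − 1 = ε/1000 = -0.0305
f^(α−1) = 0.61^(-0.0305) = 1.015190
δ_res = (-43.723 + 1000) × 1.015190 − 1000 = 970.803 − 1000 = -29.20 permil

-29.2 permil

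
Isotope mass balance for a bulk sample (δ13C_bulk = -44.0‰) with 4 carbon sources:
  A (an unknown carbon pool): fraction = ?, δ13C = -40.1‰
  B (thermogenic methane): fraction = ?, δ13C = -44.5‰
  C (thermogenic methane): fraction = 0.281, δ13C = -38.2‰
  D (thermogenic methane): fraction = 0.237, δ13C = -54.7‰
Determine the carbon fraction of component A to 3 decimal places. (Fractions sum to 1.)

Let f_A and f_B be the unknown fractions; fractions sum to 1 so f_A + f_B = 0.482.
Mass balance: Σ fᵢ·δᵢ = δ_bulk ⇒ f_A·(-40.1) + f_B·(-44.5) = -44.0 − (-23.698) = -20.302
Substitute f_B = 0.482 − f_A:
f_A·(-40.1 − -44.5) = -20.302 − 0.482×(-44.5) = 1.147
f_A = 1.147 / 4.4 = 0.2607

0.261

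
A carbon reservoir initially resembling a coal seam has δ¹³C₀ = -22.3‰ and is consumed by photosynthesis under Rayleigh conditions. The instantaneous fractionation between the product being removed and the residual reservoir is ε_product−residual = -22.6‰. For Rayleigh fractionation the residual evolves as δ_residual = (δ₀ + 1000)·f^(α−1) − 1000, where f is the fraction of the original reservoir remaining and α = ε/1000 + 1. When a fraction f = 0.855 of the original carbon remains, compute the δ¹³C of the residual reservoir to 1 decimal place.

Rayleigh residual: δ_res = (δ₀ + 1000)·f^(α−1) − 1000
α = ε/1000 + 1 = 0.97740, so α − 1 = -0.02260
f^(α−1) = 0.855^(-0.02260) = 1.003547
δ_res = (-22.3 + 1000) × 1.003547 − 1000 = 981.168 − 1000 = -18.83‰

-18.8‰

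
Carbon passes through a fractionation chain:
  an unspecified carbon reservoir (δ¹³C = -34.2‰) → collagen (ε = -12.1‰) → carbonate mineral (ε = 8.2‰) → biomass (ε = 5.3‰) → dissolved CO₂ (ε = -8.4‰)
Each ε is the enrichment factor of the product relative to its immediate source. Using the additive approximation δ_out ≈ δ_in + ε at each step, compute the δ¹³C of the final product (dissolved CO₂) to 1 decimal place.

-41.2‰

step 1: δ ≈ -34.2 + (-12.1) = -46.3‰
step 2: δ ≈ -46.3 + (8.2) = -38.1‰
step 3: δ ≈ -38.1 + (5.3) = -32.8‰
step 4: δ ≈ -32.8 + (-8.4) = -41.2‰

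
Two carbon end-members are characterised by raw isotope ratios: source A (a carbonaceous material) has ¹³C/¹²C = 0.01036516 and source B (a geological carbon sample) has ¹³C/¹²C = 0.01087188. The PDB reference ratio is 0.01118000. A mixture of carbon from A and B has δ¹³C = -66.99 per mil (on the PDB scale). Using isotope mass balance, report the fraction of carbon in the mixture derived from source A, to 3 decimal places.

0.870

δ_A = (0.01036516/0.01118000 − 1)×1000 = (0.927116 − 1)×1000 = -72.884 per mil
δ_B = (0.01087188/0.01118000 − 1)×1000 = (0.972440 − 1)×1000 = -27.560 per mil
f_A = (δ_mix − δ_B)/(δ_A − δ_B) = (-66.99 − (-27.560))/(-72.884 − (-27.560))
f_A = -39.430 / -45.324 = 0.8700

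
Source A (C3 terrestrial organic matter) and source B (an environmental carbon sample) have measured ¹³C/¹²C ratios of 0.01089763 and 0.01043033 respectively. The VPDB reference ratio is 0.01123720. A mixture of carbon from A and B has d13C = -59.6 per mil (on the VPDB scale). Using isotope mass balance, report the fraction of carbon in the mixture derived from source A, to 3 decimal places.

0.293

δ_A = (0.01089763/0.01123720 − 1)×1000 = (0.969782 − 1)×1000 = -30.218 per mil
δ_B = (0.01043033/0.01123720 − 1)×1000 = (0.928197 − 1)×1000 = -71.803 per mil
f_A = (δ_mix − δ_B)/(δ_A − δ_B) = (-59.6 − (-71.803))/(-30.218 − (-71.803))
f_A = 12.203 / 41.585 = 0.2935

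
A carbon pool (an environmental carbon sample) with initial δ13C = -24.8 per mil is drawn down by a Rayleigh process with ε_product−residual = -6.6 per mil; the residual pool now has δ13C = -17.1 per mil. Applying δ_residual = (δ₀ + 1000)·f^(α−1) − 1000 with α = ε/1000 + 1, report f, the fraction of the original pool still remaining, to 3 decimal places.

0.304

α − 1 = ε/1000 = -0.0066
(δ_res + 1000)/(δ₀ + 1000) = (-17.1 + 1000)/(-24.8 + 1000) = 982.9/975.2 = 1.007896
f = 1.007896^(1/-0.0066) = exp(ln(1.007896)/-0.0066) = exp(0.00786/-0.0066)
f = exp(-1.1916) = 0.3037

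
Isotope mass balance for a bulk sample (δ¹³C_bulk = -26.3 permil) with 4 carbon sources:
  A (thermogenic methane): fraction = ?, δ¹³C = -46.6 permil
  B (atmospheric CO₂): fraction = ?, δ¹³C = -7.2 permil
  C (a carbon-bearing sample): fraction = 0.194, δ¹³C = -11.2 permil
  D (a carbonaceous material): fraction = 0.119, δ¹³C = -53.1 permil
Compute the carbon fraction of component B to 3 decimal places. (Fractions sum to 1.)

0.361

Let f_B and f_A be the unknown fractions; fractions sum to 1 so f_B + f_A = 0.687.
Mass balance: Σ fᵢ·δᵢ = δ_bulk ⇒ f_B·(-7.2) + f_A·(-46.6) = -26.3 − (-8.492) = -17.808
Substitute f_A = 0.687 − f_B:
f_B·(-7.2 − -46.6) = -17.808 − 0.687×(-46.6) = 14.206
f_B = 14.206 / 39.4 = 0.3606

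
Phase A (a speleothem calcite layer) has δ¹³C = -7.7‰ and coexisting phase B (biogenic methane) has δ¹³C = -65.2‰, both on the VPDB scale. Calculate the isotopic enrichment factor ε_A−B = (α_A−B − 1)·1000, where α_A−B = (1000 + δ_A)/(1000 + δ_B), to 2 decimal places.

α_A−B = (1000 + -7.7) / (1000 + -65.2) = 992.3 / 934.8 = 1.061510
ε_A−B = (1.061510 − 1) × 1000 = 61.510‰
(The approximation ε ≈ δ_A − δ_B would give 57.5‰.)

61.51‰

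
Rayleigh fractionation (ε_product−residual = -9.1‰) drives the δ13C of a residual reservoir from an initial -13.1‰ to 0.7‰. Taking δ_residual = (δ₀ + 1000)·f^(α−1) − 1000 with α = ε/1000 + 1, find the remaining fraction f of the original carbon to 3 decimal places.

α − 1 = ε/1000 = -0.0091
(δ_res + 1000)/(δ₀ + 1000) = (0.7 + 1000)/(-13.1 + 1000) = 1000.7/986.9 = 1.013983
f = 1.013983^(1/-0.0091) = exp(ln(1.013983)/-0.0091) = exp(0.01389/-0.0091)
f = exp(-1.5260) = 0.2174

0.217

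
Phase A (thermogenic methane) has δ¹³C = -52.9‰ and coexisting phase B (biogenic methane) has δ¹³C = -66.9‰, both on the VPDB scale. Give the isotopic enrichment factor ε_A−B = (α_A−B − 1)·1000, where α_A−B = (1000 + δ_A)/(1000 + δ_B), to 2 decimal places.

15.00‰

α_A−B = (1000 + -52.9) / (1000 + -66.9) = 947.1 / 933.1 = 1.015004
ε_A−B = (1.015004 − 1) × 1000 = 15.004‰
(The approximation ε ≈ δ_A − δ_B would give 14.0‰.)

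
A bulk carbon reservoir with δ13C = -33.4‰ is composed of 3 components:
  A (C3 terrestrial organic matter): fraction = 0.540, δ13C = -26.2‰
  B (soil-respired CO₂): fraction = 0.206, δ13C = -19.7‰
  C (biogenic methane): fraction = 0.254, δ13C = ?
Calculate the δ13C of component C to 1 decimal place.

-59.8‰

Isotope mass balance: δ_bulk = Σ fᵢ·δᵢ.
-33.4 = 0.540×(-26.2) + 0.206×(-19.7) + 0.254×δ_C
0.254·δ_C = -33.4 − (-18.206) = -15.194
δ_C = -15.194 / 0.254 = -59.82‰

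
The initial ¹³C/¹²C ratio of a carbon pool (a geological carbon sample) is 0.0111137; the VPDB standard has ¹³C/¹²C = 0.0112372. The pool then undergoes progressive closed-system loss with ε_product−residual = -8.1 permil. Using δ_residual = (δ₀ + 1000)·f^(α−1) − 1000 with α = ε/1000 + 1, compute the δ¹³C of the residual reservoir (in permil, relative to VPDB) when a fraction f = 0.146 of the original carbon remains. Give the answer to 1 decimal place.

δ₀ = (0.0111137/0.0112372 − 1)×1000 = (0.989010 − 1)×1000 = -10.990 permil
α − 1 = ε/1000 = -0.0081
f^(α−1) = 0.146^(-0.0081) = 1.015708
δ_res = (-10.990 + 1000) × 1.015708 − 1000 = 1004.545 − 1000 = 4.54 permil

4.5 permil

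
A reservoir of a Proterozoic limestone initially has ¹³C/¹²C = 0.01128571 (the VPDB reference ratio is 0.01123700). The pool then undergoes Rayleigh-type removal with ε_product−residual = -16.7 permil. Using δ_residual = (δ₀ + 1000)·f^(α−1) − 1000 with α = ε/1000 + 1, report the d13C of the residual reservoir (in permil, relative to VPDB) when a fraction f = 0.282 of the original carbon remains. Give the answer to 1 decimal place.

δ₀ = (0.01128571/0.01123700 − 1)×1000 = (1.004335 − 1)×1000 = 4.335 permil
α − 1 = ε/1000 = -0.0167
f^(α−1) = 0.282^(-0.0167) = 1.021365
δ_res = (4.335 + 1000) × 1.021365 − 1000 = 1025.792 − 1000 = 25.79 permil

25.8 permil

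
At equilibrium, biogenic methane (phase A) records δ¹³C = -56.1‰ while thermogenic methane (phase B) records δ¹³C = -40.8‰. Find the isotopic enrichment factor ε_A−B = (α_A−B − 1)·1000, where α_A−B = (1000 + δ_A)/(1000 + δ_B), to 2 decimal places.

-15.95‰

α_A−B = (1000 + -56.1) / (1000 + -40.8) = 943.9 / 959.2 = 0.984049
ε_A−B = (0.984049 − 1) × 1000 = -15.951‰
(The approximation ε ≈ δ_A − δ_B would give -15.3‰.)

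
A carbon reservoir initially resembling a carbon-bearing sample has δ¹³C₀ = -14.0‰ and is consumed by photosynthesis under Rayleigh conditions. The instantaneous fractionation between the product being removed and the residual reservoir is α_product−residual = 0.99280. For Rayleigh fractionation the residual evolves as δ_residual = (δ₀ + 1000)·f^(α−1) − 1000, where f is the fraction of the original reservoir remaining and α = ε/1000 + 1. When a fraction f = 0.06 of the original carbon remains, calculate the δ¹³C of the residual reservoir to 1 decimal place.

Rayleigh residual: δ_res = (δ₀ + 1000)·f^(α−1) − 1000
α − 1 = -0.00720
f^(α−1) = 0.06^(-0.00720) = 1.020463
δ_res = (-14.0 + 1000) × 1.020463 − 1000 = 1006.177 − 1000 = 6.18‰

6.2‰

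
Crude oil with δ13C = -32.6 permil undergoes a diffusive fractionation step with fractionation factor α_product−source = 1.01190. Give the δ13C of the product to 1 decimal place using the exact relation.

δ_product = (δ_source + 1000)·α − 1000
δ_product = (-32.6 + 1000) × 1.01190 − 1000
δ_product = 978.912 − 1000 = -21.09 permil

-21.1 permil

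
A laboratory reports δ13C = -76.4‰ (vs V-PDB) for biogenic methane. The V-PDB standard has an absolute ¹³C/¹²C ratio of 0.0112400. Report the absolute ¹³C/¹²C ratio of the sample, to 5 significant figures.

0.010381

R_sample = R_standard × (δ13C/1000 + 1)
R_sample = 0.0112400 × (-76.4/1000 + 1) = 0.0112400 × 0.923600
R_sample = 0.0103813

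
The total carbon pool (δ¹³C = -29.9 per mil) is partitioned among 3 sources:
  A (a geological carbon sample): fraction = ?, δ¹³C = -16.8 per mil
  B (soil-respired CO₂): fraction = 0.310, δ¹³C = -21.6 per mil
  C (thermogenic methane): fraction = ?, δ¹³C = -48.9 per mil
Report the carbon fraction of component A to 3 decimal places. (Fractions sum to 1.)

Let f_A and f_C be the unknown fractions; fractions sum to 1 so f_A + f_C = 0.690.
Mass balance: Σ fᵢ·δᵢ = δ_bulk ⇒ f_A·(-16.8) + f_C·(-48.9) = -29.9 − (-6.696) = -23.204
Substitute f_C = 0.690 − f_A:
f_A·(-16.8 − -48.9) = -23.204 − 0.690×(-48.9) = 10.537
f_A = 10.537 / 32.1 = 0.3283

0.328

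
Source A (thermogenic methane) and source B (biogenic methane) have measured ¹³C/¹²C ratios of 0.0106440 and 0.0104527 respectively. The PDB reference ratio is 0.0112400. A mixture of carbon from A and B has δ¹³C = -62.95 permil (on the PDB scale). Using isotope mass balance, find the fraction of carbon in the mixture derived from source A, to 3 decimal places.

δ_A = (0.0106440/0.0112400 − 1)×1000 = (0.946975 − 1)×1000 = -53.025 permil
δ_B = (0.0104527/0.0112400 − 1)×1000 = (0.929956 − 1)×1000 = -70.044 permil
f_A = (δ_mix − δ_B)/(δ_A − δ_B) = (-62.95 − (-70.044))/(-53.025 − (-70.044))
f_A = 7.094 / 17.020 = 0.4168

0.417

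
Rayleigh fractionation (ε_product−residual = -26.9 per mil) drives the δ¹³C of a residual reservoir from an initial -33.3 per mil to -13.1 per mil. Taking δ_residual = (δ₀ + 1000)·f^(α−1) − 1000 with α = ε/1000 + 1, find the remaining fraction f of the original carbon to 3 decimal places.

0.464

α − 1 = ε/1000 = -0.0269
(δ_res + 1000)/(δ₀ + 1000) = (-13.1 + 1000)/(-33.3 + 1000) = 986.9/966.7 = 1.020896
f = 1.020896^(1/-0.0269) = exp(ln(1.020896)/-0.0269) = exp(0.02068/-0.0269)
f = exp(-0.7688) = 0.4636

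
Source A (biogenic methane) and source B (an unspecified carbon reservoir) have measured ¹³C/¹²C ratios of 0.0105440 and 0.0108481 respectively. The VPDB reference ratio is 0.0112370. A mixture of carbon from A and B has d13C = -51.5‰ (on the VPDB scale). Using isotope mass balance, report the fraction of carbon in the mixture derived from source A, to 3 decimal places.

δ_A = (0.0105440/0.0112370 − 1)×1000 = (0.938329 − 1)×1000 = -61.671‰
δ_B = (0.0108481/0.0112370 − 1)×1000 = (0.965391 − 1)×1000 = -34.609‰
f_A = (δ_mix − δ_B)/(δ_A − δ_B) = (-51.5 − (-34.609))/(-61.671 − (-34.609))
f_A = -16.891 / -27.062 = 0.6242

0.624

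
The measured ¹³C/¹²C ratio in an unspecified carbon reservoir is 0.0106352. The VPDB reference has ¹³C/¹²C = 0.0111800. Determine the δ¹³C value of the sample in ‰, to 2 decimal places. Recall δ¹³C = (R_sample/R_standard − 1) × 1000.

-48.73‰

δ¹³C = (R_sample / R_standard − 1) × 1000
R_sample / R_standard = 0.0106352 / 0.0111800 = 0.951270
δ¹³C = (0.951270 − 1) × 1000 = -48.730‰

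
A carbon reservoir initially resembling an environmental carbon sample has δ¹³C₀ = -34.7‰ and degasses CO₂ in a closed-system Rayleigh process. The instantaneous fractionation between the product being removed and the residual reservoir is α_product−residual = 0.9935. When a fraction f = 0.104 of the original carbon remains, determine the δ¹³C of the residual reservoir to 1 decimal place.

Rayleigh residual: δ_res = (δ₀ + 1000)·f^(α−1) − 1000
α − 1 = -0.00650
f^(α−1) = 0.104^(-0.00650) = 1.014821
δ_res = (-34.7 + 1000) × 1.014821 − 1000 = 979.606 − 1000 = -20.39‰

-20.4‰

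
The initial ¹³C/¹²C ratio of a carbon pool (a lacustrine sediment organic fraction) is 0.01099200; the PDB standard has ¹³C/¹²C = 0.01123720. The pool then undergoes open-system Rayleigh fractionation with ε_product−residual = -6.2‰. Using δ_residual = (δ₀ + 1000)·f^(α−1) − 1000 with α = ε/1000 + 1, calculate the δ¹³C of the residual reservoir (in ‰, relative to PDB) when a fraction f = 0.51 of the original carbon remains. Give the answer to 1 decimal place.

δ₀ = (0.01099200/0.01123720 − 1)×1000 = (0.978180 − 1)×1000 = -21.820‰
α − 1 = ε/1000 = -0.0062
f^(α−1) = 0.51^(-0.0062) = 1.004183
δ_res = (-21.820 + 1000) × 1.004183 − 1000 = 982.272 − 1000 = -17.73‰

-17.7‰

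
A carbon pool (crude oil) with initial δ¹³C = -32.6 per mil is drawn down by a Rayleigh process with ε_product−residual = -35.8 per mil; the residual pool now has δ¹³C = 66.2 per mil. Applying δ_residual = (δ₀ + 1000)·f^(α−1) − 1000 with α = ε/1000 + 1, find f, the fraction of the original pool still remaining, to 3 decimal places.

α − 1 = ε/1000 = -0.0358
(δ_res + 1000)/(δ₀ + 1000) = (66.2 + 1000)/(-32.6 + 1000) = 1066.2/967.4 = 1.102129
f = 1.102129^(1/-0.0358) = exp(ln(1.102129)/-0.0358) = exp(0.09724/-0.0358)
f = exp(-2.7163) = 0.0661

0.066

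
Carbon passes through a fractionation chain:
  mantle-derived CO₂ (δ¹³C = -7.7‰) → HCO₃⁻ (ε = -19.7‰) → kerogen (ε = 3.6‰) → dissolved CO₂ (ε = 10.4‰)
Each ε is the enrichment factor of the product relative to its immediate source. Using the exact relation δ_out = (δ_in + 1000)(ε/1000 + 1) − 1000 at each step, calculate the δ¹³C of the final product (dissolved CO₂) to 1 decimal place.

step 1: δ = (-7.70 + 1000)·(-19.7/1000 + 1) − 1000 = -27.25‰
step 2: δ = (-27.25 + 1000)·(3.6/1000 + 1) − 1000 = -23.75‰
step 3: δ = (-23.75 + 1000)·(10.4/1000 + 1) − 1000 = -13.59‰

-13.6‰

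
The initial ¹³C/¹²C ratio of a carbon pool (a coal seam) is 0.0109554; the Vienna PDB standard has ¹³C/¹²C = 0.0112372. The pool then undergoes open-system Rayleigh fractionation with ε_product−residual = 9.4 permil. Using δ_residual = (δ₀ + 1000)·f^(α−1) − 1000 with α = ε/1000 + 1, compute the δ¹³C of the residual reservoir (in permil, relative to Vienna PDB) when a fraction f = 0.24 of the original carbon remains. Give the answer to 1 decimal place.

-38.1 permil

δ₀ = (0.0109554/0.0112372 − 1)×1000 = (0.974923 − 1)×1000 = -25.077 permil
α − 1 = ε/1000 = 0.0094
f^(α−1) = 0.24^(0.0094) = 0.986675
δ_res = (-25.077 + 1000) × 0.986675 − 1000 = 961.931 − 1000 = -38.07 permil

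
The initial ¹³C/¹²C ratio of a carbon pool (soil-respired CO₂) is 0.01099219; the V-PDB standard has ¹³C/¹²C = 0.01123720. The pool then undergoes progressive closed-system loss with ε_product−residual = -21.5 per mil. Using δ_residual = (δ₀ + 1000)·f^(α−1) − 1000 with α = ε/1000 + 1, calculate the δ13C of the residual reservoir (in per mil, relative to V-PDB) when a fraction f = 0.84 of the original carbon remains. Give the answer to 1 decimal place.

δ₀ = (0.01099219/0.01123720 − 1)×1000 = (0.978197 − 1)×1000 = -21.803 per mil
α − 1 = ε/1000 = -0.0215
f^(α−1) = 0.84^(-0.0215) = 1.003756
δ_res = (-21.803 + 1000) × 1.003756 − 1000 = 981.870 − 1000 = -18.13 per mil

-18.1 per mil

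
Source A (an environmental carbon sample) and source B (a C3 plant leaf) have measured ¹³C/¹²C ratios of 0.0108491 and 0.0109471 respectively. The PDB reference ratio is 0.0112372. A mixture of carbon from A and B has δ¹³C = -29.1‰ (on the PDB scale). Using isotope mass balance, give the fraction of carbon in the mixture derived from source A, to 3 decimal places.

δ_A = (0.0108491/0.0112372 − 1)×1000 = (0.965463 − 1)×1000 = -34.537‰
δ_B = (0.0109471/0.0112372 − 1)×1000 = (0.974184 − 1)×1000 = -25.816‰
f_A = (δ_mix − δ_B)/(δ_A − δ_B) = (-29.1 − (-25.816))/(-34.537 − (-25.816))
f_A = -3.284 / -8.721 = 0.3766

0.377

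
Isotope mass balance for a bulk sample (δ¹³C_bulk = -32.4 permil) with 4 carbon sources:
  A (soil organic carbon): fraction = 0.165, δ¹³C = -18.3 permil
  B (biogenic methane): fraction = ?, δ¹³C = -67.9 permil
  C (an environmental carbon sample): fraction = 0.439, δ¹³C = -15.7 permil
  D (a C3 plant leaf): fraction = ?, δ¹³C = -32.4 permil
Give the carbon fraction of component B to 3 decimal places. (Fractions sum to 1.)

Let f_B and f_D be the unknown fractions; fractions sum to 1 so f_B + f_D = 0.396.
Mass balance: Σ fᵢ·δᵢ = δ_bulk ⇒ f_B·(-67.9) + f_D·(-32.4) = -32.4 − (-9.912) = -22.488
Substitute f_D = 0.396 − f_B:
f_B·(-67.9 − -32.4) = -22.488 − 0.396×(-32.4) = -9.658
f_B = -9.658 / -35.5 = 0.2721

0.272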